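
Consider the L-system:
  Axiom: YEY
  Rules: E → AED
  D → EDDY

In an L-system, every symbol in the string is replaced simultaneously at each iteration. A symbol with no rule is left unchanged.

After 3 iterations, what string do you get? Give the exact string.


Step 0: YEY
Step 1: YAEDY
Step 2: YAAEDEDDYY
Step 3: YAAAEDEDDYAEDEDDYEDDYYY

Answer: YAAAEDEDDYAEDEDDYEDDYYY


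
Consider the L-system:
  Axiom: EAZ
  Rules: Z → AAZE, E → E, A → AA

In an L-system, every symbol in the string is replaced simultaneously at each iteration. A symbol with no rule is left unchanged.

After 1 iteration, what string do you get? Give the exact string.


Step 0: EAZ
Step 1: EAAAAZE

Answer: EAAAAZE


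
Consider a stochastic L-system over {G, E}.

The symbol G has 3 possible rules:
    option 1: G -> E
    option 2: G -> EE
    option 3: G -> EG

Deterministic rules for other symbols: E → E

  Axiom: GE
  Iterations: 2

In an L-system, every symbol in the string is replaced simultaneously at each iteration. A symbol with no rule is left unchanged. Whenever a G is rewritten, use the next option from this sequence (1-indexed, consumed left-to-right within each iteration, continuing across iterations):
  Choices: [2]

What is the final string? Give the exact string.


Answer: EEE

Derivation:
Step 0: GE
Step 1: EEE  (used choices [2])
Step 2: EEE  (used choices [])


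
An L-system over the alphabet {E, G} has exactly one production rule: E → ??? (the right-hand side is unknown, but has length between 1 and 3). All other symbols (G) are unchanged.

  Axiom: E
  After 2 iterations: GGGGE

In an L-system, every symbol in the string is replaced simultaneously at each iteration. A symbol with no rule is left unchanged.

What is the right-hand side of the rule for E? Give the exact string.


Answer: GGE

Derivation:
Trying E → GGE:
  Step 0: E
  Step 1: GGE
  Step 2: GGGGE
Matches the given result.


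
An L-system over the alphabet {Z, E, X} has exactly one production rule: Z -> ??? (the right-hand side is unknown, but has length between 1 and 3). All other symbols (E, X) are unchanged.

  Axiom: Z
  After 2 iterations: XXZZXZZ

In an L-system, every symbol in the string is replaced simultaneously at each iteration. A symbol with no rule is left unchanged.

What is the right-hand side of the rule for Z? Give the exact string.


Trying Z -> XZZ:
  Step 0: Z
  Step 1: XZZ
  Step 2: XXZZXZZ
Matches the given result.

Answer: XZZ


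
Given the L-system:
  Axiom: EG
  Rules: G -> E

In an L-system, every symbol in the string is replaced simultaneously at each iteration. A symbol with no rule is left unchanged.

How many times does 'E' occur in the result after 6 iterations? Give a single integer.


Step 0: EG  (1 'E')
Step 1: EE  (2 'E')
Step 2: EE  (2 'E')
Step 3: EE  (2 'E')
Step 4: EE  (2 'E')
Step 5: EE  (2 'E')
Step 6: EE  (2 'E')

Answer: 2


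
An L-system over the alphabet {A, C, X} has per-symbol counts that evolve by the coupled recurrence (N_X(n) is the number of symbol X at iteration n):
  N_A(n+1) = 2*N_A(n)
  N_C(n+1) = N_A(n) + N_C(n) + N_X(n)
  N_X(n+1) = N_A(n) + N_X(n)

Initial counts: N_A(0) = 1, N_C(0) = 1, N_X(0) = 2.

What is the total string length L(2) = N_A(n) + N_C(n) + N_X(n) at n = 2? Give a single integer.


Step 0: N_A=1, N_C=1, N_X=2, L=4
Step 1: N_A=2, N_C=4, N_X=3, L=9
Step 2: N_A=4, N_C=9, N_X=5, L=18

Answer: 18


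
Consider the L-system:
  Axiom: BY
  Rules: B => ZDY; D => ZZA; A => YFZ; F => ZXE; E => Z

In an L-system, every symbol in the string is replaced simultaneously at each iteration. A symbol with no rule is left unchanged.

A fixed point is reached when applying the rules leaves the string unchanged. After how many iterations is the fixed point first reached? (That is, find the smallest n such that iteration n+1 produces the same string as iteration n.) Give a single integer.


Step 0: BY
Step 1: ZDYY
Step 2: ZZZAYY
Step 3: ZZZYFZYY
Step 4: ZZZYZXEZYY
Step 5: ZZZYZXZZYY
Step 6: ZZZYZXZZYY  (unchanged — fixed point at step 5)

Answer: 5


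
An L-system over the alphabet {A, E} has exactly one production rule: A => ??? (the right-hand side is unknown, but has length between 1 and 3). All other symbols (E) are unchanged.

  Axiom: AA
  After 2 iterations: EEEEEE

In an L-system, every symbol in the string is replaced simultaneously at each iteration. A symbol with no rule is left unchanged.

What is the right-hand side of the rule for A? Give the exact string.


Trying A => EEE:
  Step 0: AA
  Step 1: EEEEEE
  Step 2: EEEEEE
Matches the given result.

Answer: EEE


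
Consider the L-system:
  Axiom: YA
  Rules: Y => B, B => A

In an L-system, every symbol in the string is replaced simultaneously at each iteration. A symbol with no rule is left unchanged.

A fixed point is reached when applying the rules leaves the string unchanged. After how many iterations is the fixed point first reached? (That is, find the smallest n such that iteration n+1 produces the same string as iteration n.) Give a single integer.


Step 0: YA
Step 1: BA
Step 2: AA
Step 3: AA  (unchanged — fixed point at step 2)

Answer: 2


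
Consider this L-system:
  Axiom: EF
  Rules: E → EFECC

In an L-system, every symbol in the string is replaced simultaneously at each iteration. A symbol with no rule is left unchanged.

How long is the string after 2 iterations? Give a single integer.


Step 0: length = 2
Step 1: length = 6
Step 2: length = 14

Answer: 14


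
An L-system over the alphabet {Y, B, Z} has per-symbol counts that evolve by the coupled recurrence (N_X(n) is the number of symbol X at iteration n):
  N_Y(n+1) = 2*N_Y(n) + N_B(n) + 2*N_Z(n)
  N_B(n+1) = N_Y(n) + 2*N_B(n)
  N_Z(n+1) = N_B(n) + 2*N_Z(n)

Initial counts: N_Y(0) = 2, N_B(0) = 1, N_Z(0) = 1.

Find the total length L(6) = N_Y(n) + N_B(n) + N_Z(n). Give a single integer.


Answer: 7501

Derivation:
Step 0: N_Y=2, N_B=1, N_Z=1, L=4
Step 1: N_Y=7, N_B=4, N_Z=3, L=14
Step 2: N_Y=24, N_B=15, N_Z=10, L=49
Step 3: N_Y=83, N_B=54, N_Z=35, L=172
Step 4: N_Y=290, N_B=191, N_Z=124, L=605
Step 5: N_Y=1019, N_B=672, N_Z=439, L=2130
Step 6: N_Y=3588, N_B=2363, N_Z=1550, L=7501


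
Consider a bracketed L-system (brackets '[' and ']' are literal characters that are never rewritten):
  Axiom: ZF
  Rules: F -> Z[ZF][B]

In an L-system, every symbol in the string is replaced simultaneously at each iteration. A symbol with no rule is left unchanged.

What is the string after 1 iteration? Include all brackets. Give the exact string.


Step 0: ZF
Step 1: ZZ[ZF][B]

Answer: ZZ[ZF][B]


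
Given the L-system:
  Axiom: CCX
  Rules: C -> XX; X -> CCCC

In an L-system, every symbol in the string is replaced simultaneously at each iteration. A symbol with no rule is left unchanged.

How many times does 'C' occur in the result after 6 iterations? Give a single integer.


Final string: CCCCCCCCCCCCCCCCCCCCCCCCCCCCCCCCCCCCCCCCCCCCCCCCCCCCCCCCCCCCCCCCCCCCCCCCCCCCCCCCCCCCCCCCCCCCCCCCCCCCCCCCCCCCCCCCCCCCCCCCCCCCCCCCCCCCCCCCCCCCCCCCCCCCCCCCCCCCCCCCCCCCCCCCCCCCCCCCCCCCCCCCCCCCCCCCCCCCCCCCCCCCCCCCCCCCCCCCCCCCCCCCCCCCCCCCCCCCCCCCCCCCCCCCCCCCCCCCCCCCCCCCCCCCCCCCCCCCCCCCCCCCCCCCCCCCCCCCCCCCCCCCCCCCCCCCCCCCCCCCCCCCCCCCCCCCCCCCCCCCCCCCCCCCCCCCCCCCCCCCCCCCCCCCCCCCCCCCCCCCCCCCCCCCCCCCCCCCCCCCCCCCCCCCCCCCCCCCCCCCCCCCCCCCCCCCCCCCCCCCCCCCCCCCCCCCCCCCCCCCCCCCCCCCCCCCCCCCCCCCCCCCCCCCCCCCCCCCCCCCCCCCCCCCCCCCCCCCCCCCCCCCCCCCCCCCCCCCCCCCCCCCCCCCCCCCCCCCCCCCCCCCCCCCCCCCCCCCCCCCCCCCCCCCCCCCCCCCCCCCCCCCCCCCCCCCCCCCCCCCCCCCCCCCCCCCCCCCCCCCCCCCCCCCCCCCCCCCCCCCCCCCCCCCCCCCCCCCCCCCCCCCCCCCCCCCCCCCCCCCCCCCCCCCCCCCCCCCCCCCCCCCCCCCCCCCCCCCCCCCCCCCCCCCCCCCCCCCCCCCCCCCCCCCCCCCCCCCCCCCCCCCCCCCCCCCCCCCCCCCCCCCCCCCCCCCCCCCCCCCCCCCCCCCCCCCCCCCCCCCCCCCCCCCCCCCCCCCCCCCCCCCCCCCCCCCCCCCCCCCCCCCCCCCCCCCCCCCCCCCCCCCCCCCCCCCCCCCCCCCCCCCCCCCCCCCCCCCCCCCCCCCCCCCCCCCCCCCCCCCCCCCCCCCCCCCCCCCCCCCCCCCCCCCCCCCCCCCCCCCCCCCCCCCCCCCCCCCCCCCCCCCXXXXXXXXXXXXXXXXXXXXXXXXXXXXXXXXXXXXXXXXXXXXXXXXXXXXXXXXXXXXXXXXXXXXXXXXXXXXXXXXXXXXXXXXXXXXXXXXXXXXXXXXXXXXXXXXXXXXXXXXXXXXXXXXXXXXXXXXXXXXXXXXXXXXXXXXXXXXXXXXXXXXXXXXXXXXXXXXXXXXXXXXXXXXXXXXXXXXXXXXXXXXXXXXXXXXXXXXXXXXXXXXXXXXXXXXXXXXXXXXXXXXXXXXXXXXXXXXXXXXXXXXXXXXXXXXXXXXXXXXXXXXXXXXXXXXXXXXXXXXXXXXXXXXXXXXXXXXXXXXXXXXXXXXXXXXXXXXXXXXXXXXXXXXXXXXXXXXXXXXXXXXXXXXXXXXXXXXXXXXXXXXXXXXXXXXXXXXXXXXXXXXXXXXXXXXXXXXXXXXXXXXXXXXXXXXXXXXXXXXXXXXXXXXXXXXXXXXXXXXXXXXXXXXXXXXXXXXXXXXXXXXXXXXXXXXXXXXXXXXXXXXXXXXXXXX
Count of 'C': 1024

Answer: 1024


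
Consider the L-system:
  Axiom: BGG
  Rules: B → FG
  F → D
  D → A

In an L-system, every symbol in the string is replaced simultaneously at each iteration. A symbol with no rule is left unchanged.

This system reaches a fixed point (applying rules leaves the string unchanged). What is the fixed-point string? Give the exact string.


Step 0: BGG
Step 1: FGGG
Step 2: DGGG
Step 3: AGGG
Step 4: AGGG  (unchanged — fixed point at step 3)

Answer: AGGG


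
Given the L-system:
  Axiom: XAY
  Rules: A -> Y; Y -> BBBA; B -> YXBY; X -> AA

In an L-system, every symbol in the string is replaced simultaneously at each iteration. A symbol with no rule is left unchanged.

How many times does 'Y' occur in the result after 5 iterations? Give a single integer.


Answer: 169

Derivation:
Step 0: XAY  (1 'Y')
Step 1: AAYBBBA  (1 'Y')
Step 2: YYBBBAYXBYYXBYYXBYY  (9 'Y')
Step 3: BBBABBBAYXBYYXBYYXBYYBBBAAAYXBYBBBABBBAAAYXBYBBBABBBAAAYXBYBBBABBBA  (13 'Y')
Step 4: YXBYYXBYYXBYYYXBYYXBYYXBYYBBBAAAYXBYBBBABBBAAAYXBYBBBABBBAAAYXBYBBBABBBAYXBYYXBYYXBYYYYBBBAAAYXBYBBBAYXBYYXBYYXBYYYXBYYXBYYXBYYYYBBBAAAYXBYBBBAYXBYYXBYYXBYYYXBYYXBYYXBYYYYBBBAAAYXBYBBBAYXBYYXBYYXBYYYXBYYXBYYXBYY  (81 'Y')
Step 5: BBBAAAYXBYBBBABBBAAAYXBYBBBABBBAAAYXBYBBBABBBABBBAAAYXBYBBBABBBAAAYXBYBBBABBBAAAYXBYBBBABBBAYXBYYXBYYXBYYYYBBBAAAYXBYBBBAYXBYYXBYYXBYYYXBYYXBYYXBYYYYBBBAAAYXBYBBBAYXBYYXBYYXBYYYXBYYXBYYXBYYYYBBBAAAYXBYBBBAYXBYYXBYYXBYYYXBYYXBYYXBYYBBBAAAYXBYBBBABBBAAAYXBYBBBABBBAAAYXBYBBBABBBABBBABBBAYXBYYXBYYXBYYYYBBBAAAYXBYBBBAYXBYYXBYYXBYYBBBAAAYXBYBBBABBBAAAYXBYBBBABBBAAAYXBYBBBABBBABBBAAAYXBYBBBABBBAAAYXBYBBBABBBAAAYXBYBBBABBBABBBABBBAYXBYYXBYYXBYYYYBBBAAAYXBYBBBAYXBYYXBYYXBYYBBBAAAYXBYBBBABBBAAAYXBYBBBABBBAAAYXBYBBBABBBABBBAAAYXBYBBBABBBAAAYXBYBBBABBBAAAYXBYBBBABBBABBBABBBAYXBYYXBYYXBYYYYBBBAAAYXBYBBBAYXBYYXBYYXBYYBBBAAAYXBYBBBABBBAAAYXBYBBBABBBAAAYXBYBBBABBBABBBAAAYXBYBBBABBBAAAYXBYBBBABBBAAAYXBYBBBABBBA  (169 'Y')


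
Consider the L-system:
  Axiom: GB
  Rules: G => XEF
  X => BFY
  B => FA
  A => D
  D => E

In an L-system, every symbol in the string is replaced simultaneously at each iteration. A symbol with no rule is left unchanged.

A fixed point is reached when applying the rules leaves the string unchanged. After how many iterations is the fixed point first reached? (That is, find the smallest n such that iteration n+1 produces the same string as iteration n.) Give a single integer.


Step 0: GB
Step 1: XEFFA
Step 2: BFYEFFD
Step 3: FAFYEFFE
Step 4: FDFYEFFE
Step 5: FEFYEFFE
Step 6: FEFYEFFE  (unchanged — fixed point at step 5)

Answer: 5


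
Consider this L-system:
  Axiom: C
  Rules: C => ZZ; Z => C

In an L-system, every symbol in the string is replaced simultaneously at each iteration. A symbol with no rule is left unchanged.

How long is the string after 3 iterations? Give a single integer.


Step 0: length = 1
Step 1: length = 2
Step 2: length = 2
Step 3: length = 4

Answer: 4


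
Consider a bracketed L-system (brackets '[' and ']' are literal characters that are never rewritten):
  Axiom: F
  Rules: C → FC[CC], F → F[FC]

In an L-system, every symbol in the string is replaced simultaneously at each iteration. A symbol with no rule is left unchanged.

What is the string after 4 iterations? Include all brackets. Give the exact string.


Answer: F[FC][F[FC]FC[CC]][F[FC][F[FC]FC[CC]]F[FC]FC[CC][FC[CC]FC[CC]]][F[FC][F[FC]FC[CC]][F[FC][F[FC]FC[CC]]F[FC]FC[CC][FC[CC]FC[CC]]]F[FC][F[FC]FC[CC]]F[FC]FC[CC][FC[CC]FC[CC]][F[FC]FC[CC][FC[CC]FC[CC]]F[FC]FC[CC][FC[CC]FC[CC]]]]

Derivation:
Step 0: F
Step 1: F[FC]
Step 2: F[FC][F[FC]FC[CC]]
Step 3: F[FC][F[FC]FC[CC]][F[FC][F[FC]FC[CC]]F[FC]FC[CC][FC[CC]FC[CC]]]
Step 4: F[FC][F[FC]FC[CC]][F[FC][F[FC]FC[CC]]F[FC]FC[CC][FC[CC]FC[CC]]][F[FC][F[FC]FC[CC]][F[FC][F[FC]FC[CC]]F[FC]FC[CC][FC[CC]FC[CC]]]F[FC][F[FC]FC[CC]]F[FC]FC[CC][FC[CC]FC[CC]][F[FC]FC[CC][FC[CC]FC[CC]]F[FC]FC[CC][FC[CC]FC[CC]]]]


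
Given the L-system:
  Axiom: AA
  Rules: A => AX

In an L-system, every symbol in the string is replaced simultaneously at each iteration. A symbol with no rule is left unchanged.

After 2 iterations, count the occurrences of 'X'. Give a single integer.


Step 0: AA  (0 'X')
Step 1: AXAX  (2 'X')
Step 2: AXXAXX  (4 'X')

Answer: 4


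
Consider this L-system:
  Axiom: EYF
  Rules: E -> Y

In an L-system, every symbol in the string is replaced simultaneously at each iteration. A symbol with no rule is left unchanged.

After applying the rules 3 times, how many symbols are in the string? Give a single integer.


Answer: 3

Derivation:
Step 0: length = 3
Step 1: length = 3
Step 2: length = 3
Step 3: length = 3


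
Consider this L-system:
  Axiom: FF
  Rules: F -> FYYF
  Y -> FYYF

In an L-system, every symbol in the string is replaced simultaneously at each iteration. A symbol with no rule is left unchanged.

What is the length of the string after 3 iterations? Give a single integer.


Answer: 128

Derivation:
Step 0: length = 2
Step 1: length = 8
Step 2: length = 32
Step 3: length = 128


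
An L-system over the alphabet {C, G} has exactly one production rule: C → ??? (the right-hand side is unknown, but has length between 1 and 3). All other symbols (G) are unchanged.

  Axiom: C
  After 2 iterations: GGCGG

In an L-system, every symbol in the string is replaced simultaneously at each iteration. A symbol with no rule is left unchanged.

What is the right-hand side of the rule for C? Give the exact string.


Trying C → GCG:
  Step 0: C
  Step 1: GCG
  Step 2: GGCGG
Matches the given result.

Answer: GCG


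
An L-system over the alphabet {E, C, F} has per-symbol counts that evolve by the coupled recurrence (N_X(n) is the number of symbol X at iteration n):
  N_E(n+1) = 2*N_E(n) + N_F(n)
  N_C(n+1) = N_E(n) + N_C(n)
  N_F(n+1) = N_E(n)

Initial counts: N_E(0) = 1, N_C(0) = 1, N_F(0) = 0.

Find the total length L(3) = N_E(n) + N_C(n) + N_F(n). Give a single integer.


Answer: 26

Derivation:
Step 0: N_E=1, N_C=1, N_F=0, L=2
Step 1: N_E=2, N_C=2, N_F=1, L=5
Step 2: N_E=5, N_C=4, N_F=2, L=11
Step 3: N_E=12, N_C=9, N_F=5, L=26


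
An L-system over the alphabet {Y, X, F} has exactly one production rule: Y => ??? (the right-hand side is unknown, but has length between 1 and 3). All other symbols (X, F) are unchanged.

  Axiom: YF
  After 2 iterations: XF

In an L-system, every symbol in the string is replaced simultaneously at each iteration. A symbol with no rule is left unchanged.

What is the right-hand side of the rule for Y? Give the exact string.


Trying Y => X:
  Step 0: YF
  Step 1: XF
  Step 2: XF
Matches the given result.

Answer: X


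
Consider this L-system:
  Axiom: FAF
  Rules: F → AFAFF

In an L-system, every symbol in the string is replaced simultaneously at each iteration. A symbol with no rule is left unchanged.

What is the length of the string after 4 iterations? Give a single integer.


Step 0: length = 3
Step 1: length = 11
Step 2: length = 35
Step 3: length = 107
Step 4: length = 323

Answer: 323


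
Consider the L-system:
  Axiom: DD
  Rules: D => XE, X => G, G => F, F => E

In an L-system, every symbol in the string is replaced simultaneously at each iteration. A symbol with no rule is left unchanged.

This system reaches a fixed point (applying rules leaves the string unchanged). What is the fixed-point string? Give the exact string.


Answer: EEEE

Derivation:
Step 0: DD
Step 1: XEXE
Step 2: GEGE
Step 3: FEFE
Step 4: EEEE
Step 5: EEEE  (unchanged — fixed point at step 4)


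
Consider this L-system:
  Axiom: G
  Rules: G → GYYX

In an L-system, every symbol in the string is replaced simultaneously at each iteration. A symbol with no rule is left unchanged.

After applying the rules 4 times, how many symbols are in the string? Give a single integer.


Answer: 13

Derivation:
Step 0: length = 1
Step 1: length = 4
Step 2: length = 7
Step 3: length = 10
Step 4: length = 13


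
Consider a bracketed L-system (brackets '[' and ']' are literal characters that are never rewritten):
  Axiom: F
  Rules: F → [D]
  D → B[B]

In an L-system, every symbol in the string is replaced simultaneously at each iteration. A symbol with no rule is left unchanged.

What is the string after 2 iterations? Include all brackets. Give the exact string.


Step 0: F
Step 1: [D]
Step 2: [B[B]]

Answer: [B[B]]


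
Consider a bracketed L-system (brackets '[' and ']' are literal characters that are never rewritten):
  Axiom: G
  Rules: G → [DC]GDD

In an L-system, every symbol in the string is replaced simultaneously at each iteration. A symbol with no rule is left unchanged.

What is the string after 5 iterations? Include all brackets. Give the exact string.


Step 0: G
Step 1: [DC]GDD
Step 2: [DC][DC]GDDDD
Step 3: [DC][DC][DC]GDDDDDD
Step 4: [DC][DC][DC][DC]GDDDDDDDD
Step 5: [DC][DC][DC][DC][DC]GDDDDDDDDDD

Answer: [DC][DC][DC][DC][DC]GDDDDDDDDDD


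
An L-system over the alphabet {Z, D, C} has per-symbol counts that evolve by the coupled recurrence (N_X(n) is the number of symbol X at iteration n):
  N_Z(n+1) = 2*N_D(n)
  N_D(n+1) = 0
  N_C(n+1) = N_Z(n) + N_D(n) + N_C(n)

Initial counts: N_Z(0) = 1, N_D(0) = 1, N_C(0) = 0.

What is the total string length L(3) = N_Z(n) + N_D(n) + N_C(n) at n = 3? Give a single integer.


Step 0: N_Z=1, N_D=1, N_C=0, L=2
Step 1: N_Z=2, N_D=0, N_C=2, L=4
Step 2: N_Z=0, N_D=0, N_C=4, L=4
Step 3: N_Z=0, N_D=0, N_C=4, L=4

Answer: 4


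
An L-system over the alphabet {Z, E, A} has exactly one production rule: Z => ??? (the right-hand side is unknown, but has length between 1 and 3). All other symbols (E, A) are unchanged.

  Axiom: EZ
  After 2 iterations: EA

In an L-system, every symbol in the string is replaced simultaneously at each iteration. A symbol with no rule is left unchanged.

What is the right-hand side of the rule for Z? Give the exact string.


Trying Z => A:
  Step 0: EZ
  Step 1: EA
  Step 2: EA
Matches the given result.

Answer: A


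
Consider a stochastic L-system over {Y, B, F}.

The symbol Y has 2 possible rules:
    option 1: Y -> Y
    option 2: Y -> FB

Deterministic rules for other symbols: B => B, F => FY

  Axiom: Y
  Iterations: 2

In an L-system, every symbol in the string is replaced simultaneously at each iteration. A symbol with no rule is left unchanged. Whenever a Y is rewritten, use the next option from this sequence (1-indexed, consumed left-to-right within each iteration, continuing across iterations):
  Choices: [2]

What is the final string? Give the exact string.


Step 0: Y
Step 1: FB  (used choices [2])
Step 2: FYB  (used choices [])

Answer: FYB


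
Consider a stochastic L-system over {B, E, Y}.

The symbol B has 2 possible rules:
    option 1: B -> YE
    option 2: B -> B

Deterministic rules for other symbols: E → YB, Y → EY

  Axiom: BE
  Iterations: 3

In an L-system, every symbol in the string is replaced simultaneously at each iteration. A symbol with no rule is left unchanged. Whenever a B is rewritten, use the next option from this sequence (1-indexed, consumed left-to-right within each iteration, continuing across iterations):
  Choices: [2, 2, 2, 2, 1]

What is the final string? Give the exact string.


Step 0: BE
Step 1: BYB  (used choices [2])
Step 2: BEYB  (used choices [2, 2])
Step 3: BYBEYYE  (used choices [2, 1])

Answer: BYBEYYE


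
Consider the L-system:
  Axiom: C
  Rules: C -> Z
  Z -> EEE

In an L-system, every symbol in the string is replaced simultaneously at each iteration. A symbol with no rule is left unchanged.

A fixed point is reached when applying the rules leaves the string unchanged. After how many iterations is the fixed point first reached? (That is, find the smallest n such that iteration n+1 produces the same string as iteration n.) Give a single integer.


Answer: 2

Derivation:
Step 0: C
Step 1: Z
Step 2: EEE
Step 3: EEE  (unchanged — fixed point at step 2)


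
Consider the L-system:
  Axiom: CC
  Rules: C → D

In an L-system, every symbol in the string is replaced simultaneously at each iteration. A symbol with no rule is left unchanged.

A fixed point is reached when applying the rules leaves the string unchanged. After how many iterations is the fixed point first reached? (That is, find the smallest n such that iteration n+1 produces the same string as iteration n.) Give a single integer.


Step 0: CC
Step 1: DD
Step 2: DD  (unchanged — fixed point at step 1)

Answer: 1


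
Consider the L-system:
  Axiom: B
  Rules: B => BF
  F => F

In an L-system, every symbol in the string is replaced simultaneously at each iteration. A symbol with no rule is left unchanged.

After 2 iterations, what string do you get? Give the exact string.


Step 0: B
Step 1: BF
Step 2: BFF

Answer: BFF


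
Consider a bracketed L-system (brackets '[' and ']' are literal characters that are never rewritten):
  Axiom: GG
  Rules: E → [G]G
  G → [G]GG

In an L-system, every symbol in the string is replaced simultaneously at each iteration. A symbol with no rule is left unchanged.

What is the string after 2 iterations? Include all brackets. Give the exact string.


Answer: [[G]GG][G]GG[G]GG[[G]GG][G]GG[G]GG

Derivation:
Step 0: GG
Step 1: [G]GG[G]GG
Step 2: [[G]GG][G]GG[G]GG[[G]GG][G]GG[G]GG


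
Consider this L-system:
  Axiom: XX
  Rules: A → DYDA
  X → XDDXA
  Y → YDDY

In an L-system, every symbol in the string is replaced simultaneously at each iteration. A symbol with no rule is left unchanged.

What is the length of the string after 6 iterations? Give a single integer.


Answer: 1280

Derivation:
Step 0: length = 2
Step 1: length = 10
Step 2: length = 32
Step 3: length = 88
Step 4: length = 224
Step 5: length = 544
Step 6: length = 1280


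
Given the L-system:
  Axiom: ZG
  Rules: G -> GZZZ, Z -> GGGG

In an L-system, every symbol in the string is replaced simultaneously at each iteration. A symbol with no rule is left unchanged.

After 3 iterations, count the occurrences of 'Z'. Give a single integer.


Step 0: ZG  (1 'Z')
Step 1: GGGGGZZZ  (3 'Z')
Step 2: GZZZGZZZGZZZGZZZGZZZGGGGGGGGGGGG  (15 'Z')
Step 3: GZZZGGGGGGGGGGGGGZZZGGGGGGGGGGGGGZZZGGGGGGGGGGGGGZZZGGGGGGGGGGGGGZZZGGGGGGGGGGGGGZZZGZZZGZZZGZZZGZZZGZZZGZZZGZZZGZZZGZZZGZZZGZZZ  (51 'Z')

Answer: 51


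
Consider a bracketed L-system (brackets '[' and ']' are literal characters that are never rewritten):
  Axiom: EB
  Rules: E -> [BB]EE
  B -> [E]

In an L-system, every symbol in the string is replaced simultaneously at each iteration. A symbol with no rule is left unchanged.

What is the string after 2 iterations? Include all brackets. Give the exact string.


Step 0: EB
Step 1: [BB]EE[E]
Step 2: [[E][E]][BB]EE[BB]EE[[BB]EE]

Answer: [[E][E]][BB]EE[BB]EE[[BB]EE]


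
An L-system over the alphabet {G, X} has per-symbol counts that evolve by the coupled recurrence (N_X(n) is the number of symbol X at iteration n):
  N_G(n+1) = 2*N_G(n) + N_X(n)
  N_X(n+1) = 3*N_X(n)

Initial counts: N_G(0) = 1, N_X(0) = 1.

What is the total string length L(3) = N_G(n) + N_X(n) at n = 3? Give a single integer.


Answer: 54

Derivation:
Step 0: N_G=1, N_X=1, L=2
Step 1: N_G=3, N_X=3, L=6
Step 2: N_G=9, N_X=9, L=18
Step 3: N_G=27, N_X=27, L=54


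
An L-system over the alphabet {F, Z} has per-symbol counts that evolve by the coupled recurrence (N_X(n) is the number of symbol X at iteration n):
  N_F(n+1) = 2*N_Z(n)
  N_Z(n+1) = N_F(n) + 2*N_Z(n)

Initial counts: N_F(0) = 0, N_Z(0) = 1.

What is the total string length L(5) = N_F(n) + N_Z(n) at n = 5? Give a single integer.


Answer: 208

Derivation:
Step 0: N_F=0, N_Z=1, L=1
Step 1: N_F=2, N_Z=2, L=4
Step 2: N_F=4, N_Z=6, L=10
Step 3: N_F=12, N_Z=16, L=28
Step 4: N_F=32, N_Z=44, L=76
Step 5: N_F=88, N_Z=120, L=208


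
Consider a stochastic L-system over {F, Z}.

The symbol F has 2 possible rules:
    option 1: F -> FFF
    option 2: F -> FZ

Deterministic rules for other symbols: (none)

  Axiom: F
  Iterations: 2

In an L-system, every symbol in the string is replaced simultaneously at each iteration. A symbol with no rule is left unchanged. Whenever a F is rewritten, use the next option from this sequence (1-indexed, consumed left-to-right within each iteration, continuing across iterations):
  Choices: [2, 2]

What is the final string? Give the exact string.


Step 0: F
Step 1: FZ  (used choices [2])
Step 2: FZZ  (used choices [2])

Answer: FZZ


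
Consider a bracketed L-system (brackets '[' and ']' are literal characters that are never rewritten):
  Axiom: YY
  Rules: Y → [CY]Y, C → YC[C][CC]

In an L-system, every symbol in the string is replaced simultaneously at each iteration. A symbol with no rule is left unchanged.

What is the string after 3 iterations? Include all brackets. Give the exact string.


Step 0: YY
Step 1: [CY]Y[CY]Y
Step 2: [YC[C][CC][CY]Y][CY]Y[YC[C][CC][CY]Y][CY]Y
Step 3: [[CY]YYC[C][CC][YC[C][CC]][YC[C][CC]YC[C][CC]][YC[C][CC][CY]Y][CY]Y][YC[C][CC][CY]Y][CY]Y[[CY]YYC[C][CC][YC[C][CC]][YC[C][CC]YC[C][CC]][YC[C][CC][CY]Y][CY]Y][YC[C][CC][CY]Y][CY]Y

Answer: [[CY]YYC[C][CC][YC[C][CC]][YC[C][CC]YC[C][CC]][YC[C][CC][CY]Y][CY]Y][YC[C][CC][CY]Y][CY]Y[[CY]YYC[C][CC][YC[C][CC]][YC[C][CC]YC[C][CC]][YC[C][CC][CY]Y][CY]Y][YC[C][CC][CY]Y][CY]Y


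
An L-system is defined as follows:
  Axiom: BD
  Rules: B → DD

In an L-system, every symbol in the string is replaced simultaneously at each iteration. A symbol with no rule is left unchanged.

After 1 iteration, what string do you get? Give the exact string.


Answer: DDD

Derivation:
Step 0: BD
Step 1: DDD


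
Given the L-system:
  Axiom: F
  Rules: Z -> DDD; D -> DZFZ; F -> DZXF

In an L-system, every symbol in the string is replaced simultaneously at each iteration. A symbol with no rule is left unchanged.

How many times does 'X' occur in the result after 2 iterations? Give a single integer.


Step 0: F  (0 'X')
Step 1: DZXF  (1 'X')
Step 2: DZFZDDDXDZXF  (2 'X')

Answer: 2


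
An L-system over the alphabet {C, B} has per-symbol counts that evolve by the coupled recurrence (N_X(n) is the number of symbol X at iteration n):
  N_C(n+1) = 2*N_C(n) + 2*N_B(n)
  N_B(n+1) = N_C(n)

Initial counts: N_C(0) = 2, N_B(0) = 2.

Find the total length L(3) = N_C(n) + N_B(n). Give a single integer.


Step 0: N_C=2, N_B=2, L=4
Step 1: N_C=8, N_B=2, L=10
Step 2: N_C=20, N_B=8, L=28
Step 3: N_C=56, N_B=20, L=76

Answer: 76


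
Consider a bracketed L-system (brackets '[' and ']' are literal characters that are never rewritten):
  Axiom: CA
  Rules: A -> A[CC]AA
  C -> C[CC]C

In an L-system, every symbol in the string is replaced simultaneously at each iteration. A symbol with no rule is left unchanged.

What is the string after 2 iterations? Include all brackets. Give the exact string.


Answer: C[CC]C[C[CC]CC[CC]C]C[CC]CA[CC]AA[C[CC]CC[CC]C]A[CC]AAA[CC]AA

Derivation:
Step 0: CA
Step 1: C[CC]CA[CC]AA
Step 2: C[CC]C[C[CC]CC[CC]C]C[CC]CA[CC]AA[C[CC]CC[CC]C]A[CC]AAA[CC]AA


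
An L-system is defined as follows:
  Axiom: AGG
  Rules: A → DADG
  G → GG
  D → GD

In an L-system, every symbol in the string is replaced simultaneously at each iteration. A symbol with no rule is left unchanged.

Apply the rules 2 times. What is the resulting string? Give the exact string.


Answer: GDDADGGDGGGGGGGGGG

Derivation:
Step 0: AGG
Step 1: DADGGGGG
Step 2: GDDADGGDGGGGGGGGGG


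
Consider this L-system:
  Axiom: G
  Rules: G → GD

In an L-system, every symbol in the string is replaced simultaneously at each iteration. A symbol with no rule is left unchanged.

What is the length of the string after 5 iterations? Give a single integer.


Answer: 6

Derivation:
Step 0: length = 1
Step 1: length = 2
Step 2: length = 3
Step 3: length = 4
Step 4: length = 5
Step 5: length = 6


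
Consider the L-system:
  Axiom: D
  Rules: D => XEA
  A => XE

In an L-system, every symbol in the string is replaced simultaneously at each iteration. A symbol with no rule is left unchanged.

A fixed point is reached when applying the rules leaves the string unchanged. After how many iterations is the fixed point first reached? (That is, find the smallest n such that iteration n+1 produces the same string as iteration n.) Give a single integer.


Answer: 2

Derivation:
Step 0: D
Step 1: XEA
Step 2: XEXE
Step 3: XEXE  (unchanged — fixed point at step 2)


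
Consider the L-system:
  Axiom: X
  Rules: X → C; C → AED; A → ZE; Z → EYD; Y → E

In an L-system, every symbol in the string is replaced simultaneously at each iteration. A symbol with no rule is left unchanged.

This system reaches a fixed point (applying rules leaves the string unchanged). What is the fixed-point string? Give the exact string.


Answer: EEDEED

Derivation:
Step 0: X
Step 1: C
Step 2: AED
Step 3: ZEED
Step 4: EYDEED
Step 5: EEDEED
Step 6: EEDEED  (unchanged — fixed point at step 5)


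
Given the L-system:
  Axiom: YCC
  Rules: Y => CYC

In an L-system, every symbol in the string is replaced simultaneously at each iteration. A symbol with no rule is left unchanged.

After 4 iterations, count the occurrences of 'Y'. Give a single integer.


Step 0: YCC  (1 'Y')
Step 1: CYCCC  (1 'Y')
Step 2: CCYCCCC  (1 'Y')
Step 3: CCCYCCCCC  (1 'Y')
Step 4: CCCCYCCCCCC  (1 'Y')

Answer: 1


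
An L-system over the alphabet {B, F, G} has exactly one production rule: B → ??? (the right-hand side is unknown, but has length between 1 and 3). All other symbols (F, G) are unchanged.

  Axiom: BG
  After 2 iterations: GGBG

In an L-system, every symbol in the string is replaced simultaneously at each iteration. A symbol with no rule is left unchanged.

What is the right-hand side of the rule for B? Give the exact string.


Answer: GB

Derivation:
Trying B → GB:
  Step 0: BG
  Step 1: GBG
  Step 2: GGBG
Matches the given result.


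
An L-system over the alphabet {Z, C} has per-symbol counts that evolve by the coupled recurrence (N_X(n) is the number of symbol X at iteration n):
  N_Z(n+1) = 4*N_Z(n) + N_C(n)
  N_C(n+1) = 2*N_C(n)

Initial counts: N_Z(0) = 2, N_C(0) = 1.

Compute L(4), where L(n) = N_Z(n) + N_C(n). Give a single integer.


Answer: 648

Derivation:
Step 0: N_Z=2, N_C=1, L=3
Step 1: N_Z=9, N_C=2, L=11
Step 2: N_Z=38, N_C=4, L=42
Step 3: N_Z=156, N_C=8, L=164
Step 4: N_Z=632, N_C=16, L=648


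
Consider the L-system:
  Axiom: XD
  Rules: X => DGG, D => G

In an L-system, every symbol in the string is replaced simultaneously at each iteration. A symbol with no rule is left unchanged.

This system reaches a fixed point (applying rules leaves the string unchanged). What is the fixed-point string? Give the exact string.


Answer: GGGG

Derivation:
Step 0: XD
Step 1: DGGG
Step 2: GGGG
Step 3: GGGG  (unchanged — fixed point at step 2)


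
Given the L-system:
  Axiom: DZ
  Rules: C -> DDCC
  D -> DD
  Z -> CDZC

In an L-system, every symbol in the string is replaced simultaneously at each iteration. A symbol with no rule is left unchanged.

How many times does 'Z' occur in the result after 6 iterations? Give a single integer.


Answer: 1

Derivation:
Step 0: DZ  (1 'Z')
Step 1: DDCDZC  (1 'Z')
Step 2: DDDDDDCCDDCDZCDDCC  (1 'Z')
Step 3: DDDDDDDDDDDDDDCCDDCCDDDDDDCCDDCDZCDDCCDDDDDDCCDDCC  (1 'Z')
Step 4: DDDDDDDDDDDDDDDDDDDDDDDDDDDDDDCCDDCCDDDDDDCCDDCCDDDDDDDDDDDDDDCCDDCCDDDDDDCCDDCDZCDDCCDDDDDDCCDDCCDDDDDDDDDDDDDDCCDDCCDDDDDDCCDDCC  (1 'Z')
Step 5: DDDDDDDDDDDDDDDDDDDDDDDDDDDDDDDDDDDDDDDDDDDDDDDDDDDDDDDDDDDDDDCCDDCCDDDDDDCCDDCCDDDDDDDDDDDDDDCCDDCCDDDDDDCCDDCCDDDDDDDDDDDDDDDDDDDDDDDDDDDDDDCCDDCCDDDDDDCCDDCCDDDDDDDDDDDDDDCCDDCCDDDDDDCCDDCDZCDDCCDDDDDDCCDDCCDDDDDDDDDDDDDDCCDDCCDDDDDDCCDDCCDDDDDDDDDDDDDDDDDDDDDDDDDDDDDDCCDDCCDDDDDDCCDDCCDDDDDDDDDDDDDDCCDDCCDDDDDDCCDDCC  (1 'Z')
Step 6: DDDDDDDDDDDDDDDDDDDDDDDDDDDDDDDDDDDDDDDDDDDDDDDDDDDDDDDDDDDDDDDDDDDDDDDDDDDDDDDDDDDDDDDDDDDDDDDDDDDDDDDDDDDDDDDDDDDDDDDDDDDDDDCCDDCCDDDDDDCCDDCCDDDDDDDDDDDDDDCCDDCCDDDDDDCCDDCCDDDDDDDDDDDDDDDDDDDDDDDDDDDDDDCCDDCCDDDDDDCCDDCCDDDDDDDDDDDDDDCCDDCCDDDDDDCCDDCCDDDDDDDDDDDDDDDDDDDDDDDDDDDDDDDDDDDDDDDDDDDDDDDDDDDDDDDDDDDDDDCCDDCCDDDDDDCCDDCCDDDDDDDDDDDDDDCCDDCCDDDDDDCCDDCCDDDDDDDDDDDDDDDDDDDDDDDDDDDDDDCCDDCCDDDDDDCCDDCCDDDDDDDDDDDDDDCCDDCCDDDDDDCCDDCDZCDDCCDDDDDDCCDDCCDDDDDDDDDDDDDDCCDDCCDDDDDDCCDDCCDDDDDDDDDDDDDDDDDDDDDDDDDDDDDDCCDDCCDDDDDDCCDDCCDDDDDDDDDDDDDDCCDDCCDDDDDDCCDDCCDDDDDDDDDDDDDDDDDDDDDDDDDDDDDDDDDDDDDDDDDDDDDDDDDDDDDDDDDDDDDDCCDDCCDDDDDDCCDDCCDDDDDDDDDDDDDDCCDDCCDDDDDDCCDDCCDDDDDDDDDDDDDDDDDDDDDDDDDDDDDDCCDDCCDDDDDDCCDDCCDDDDDDDDDDDDDDCCDDCCDDDDDDCCDDCC  (1 'Z')


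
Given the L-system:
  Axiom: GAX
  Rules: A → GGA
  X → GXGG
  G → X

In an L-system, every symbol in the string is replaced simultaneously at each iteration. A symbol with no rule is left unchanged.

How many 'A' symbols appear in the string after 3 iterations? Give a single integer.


Step 0: GAX  (1 'A')
Step 1: XGGAGXGG  (1 'A')
Step 2: GXGGXXGGAXGXGGXX  (1 'A')
Step 3: XGXGGXXGXGGGXGGXXGGAGXGGXGXGGXXGXGGGXGG  (1 'A')

Answer: 1


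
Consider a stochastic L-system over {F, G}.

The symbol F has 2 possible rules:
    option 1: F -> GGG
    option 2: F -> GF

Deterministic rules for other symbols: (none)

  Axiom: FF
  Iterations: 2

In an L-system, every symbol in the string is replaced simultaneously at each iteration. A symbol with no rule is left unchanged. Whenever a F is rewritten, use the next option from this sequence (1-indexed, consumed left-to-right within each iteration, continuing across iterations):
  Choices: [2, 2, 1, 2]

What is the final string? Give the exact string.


Step 0: FF
Step 1: GFGF  (used choices [2, 2])
Step 2: GGGGGGF  (used choices [1, 2])

Answer: GGGGGGF


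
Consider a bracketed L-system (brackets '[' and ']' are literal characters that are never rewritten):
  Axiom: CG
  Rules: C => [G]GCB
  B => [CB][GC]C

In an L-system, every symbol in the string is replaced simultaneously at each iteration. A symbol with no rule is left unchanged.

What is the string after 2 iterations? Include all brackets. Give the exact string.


Step 0: CG
Step 1: [G]GCBG
Step 2: [G]G[G]GCB[CB][GC]CG

Answer: [G]G[G]GCB[CB][GC]CG


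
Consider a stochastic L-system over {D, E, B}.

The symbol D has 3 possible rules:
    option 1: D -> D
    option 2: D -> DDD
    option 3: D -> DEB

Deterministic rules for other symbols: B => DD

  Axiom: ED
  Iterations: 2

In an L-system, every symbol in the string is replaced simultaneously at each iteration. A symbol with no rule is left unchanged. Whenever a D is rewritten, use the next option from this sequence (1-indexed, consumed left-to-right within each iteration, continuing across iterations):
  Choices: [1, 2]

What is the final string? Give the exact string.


Answer: EDDD

Derivation:
Step 0: ED
Step 1: ED  (used choices [1])
Step 2: EDDD  (used choices [2])


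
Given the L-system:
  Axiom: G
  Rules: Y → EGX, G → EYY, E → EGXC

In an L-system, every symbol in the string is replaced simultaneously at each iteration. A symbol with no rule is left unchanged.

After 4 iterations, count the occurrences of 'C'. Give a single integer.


Step 0: G  (0 'C')
Step 1: EYY  (0 'C')
Step 2: EGXCEGXEGX  (1 'C')
Step 3: EGXCEYYXCEGXCEYYXEGXCEYYX  (4 'C')
Step 4: EGXCEYYXCEGXCEGXEGXXCEGXCEYYXCEGXCEGXEGXXEGXCEYYXCEGXCEGXEGXX  (10 'C')

Answer: 10


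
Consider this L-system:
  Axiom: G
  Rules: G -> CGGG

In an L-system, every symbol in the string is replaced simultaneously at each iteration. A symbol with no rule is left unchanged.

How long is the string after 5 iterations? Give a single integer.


Step 0: length = 1
Step 1: length = 4
Step 2: length = 13
Step 3: length = 40
Step 4: length = 121
Step 5: length = 364

Answer: 364


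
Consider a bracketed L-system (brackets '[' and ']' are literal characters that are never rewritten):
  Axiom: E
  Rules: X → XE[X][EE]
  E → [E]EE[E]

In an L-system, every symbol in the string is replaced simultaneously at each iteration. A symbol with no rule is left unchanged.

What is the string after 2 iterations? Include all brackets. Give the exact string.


Answer: [[E]EE[E]][E]EE[E][E]EE[E][[E]EE[E]]

Derivation:
Step 0: E
Step 1: [E]EE[E]
Step 2: [[E]EE[E]][E]EE[E][E]EE[E][[E]EE[E]]


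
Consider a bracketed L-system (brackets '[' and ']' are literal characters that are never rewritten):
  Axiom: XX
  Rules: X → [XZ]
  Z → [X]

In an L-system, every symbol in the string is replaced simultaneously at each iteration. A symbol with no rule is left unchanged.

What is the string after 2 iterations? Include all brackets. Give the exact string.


Step 0: XX
Step 1: [XZ][XZ]
Step 2: [[XZ][X]][[XZ][X]]

Answer: [[XZ][X]][[XZ][X]]


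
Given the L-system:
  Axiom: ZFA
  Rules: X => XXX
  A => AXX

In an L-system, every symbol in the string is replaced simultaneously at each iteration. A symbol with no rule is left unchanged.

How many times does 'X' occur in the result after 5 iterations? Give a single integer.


Step 0: ZFA  (0 'X')
Step 1: ZFAXX  (2 'X')
Step 2: ZFAXXXXXXXX  (8 'X')
Step 3: ZFAXXXXXXXXXXXXXXXXXXXXXXXXXX  (26 'X')
Step 4: ZFAXXXXXXXXXXXXXXXXXXXXXXXXXXXXXXXXXXXXXXXXXXXXXXXXXXXXXXXXXXXXXXXXXXXXXXXXXXXXXXXX  (80 'X')
Step 5: ZFAXXXXXXXXXXXXXXXXXXXXXXXXXXXXXXXXXXXXXXXXXXXXXXXXXXXXXXXXXXXXXXXXXXXXXXXXXXXXXXXXXXXXXXXXXXXXXXXXXXXXXXXXXXXXXXXXXXXXXXXXXXXXXXXXXXXXXXXXXXXXXXXXXXXXXXXXXXXXXXXXXXXXXXXXXXXXXXXXXXXXXXXXXXXXXXXXXXXXXXXXXXXXXXXXXXXXXXXXXXXXXXXXXXXXXXXXXXXXXXXXXX  (242 'X')

Answer: 242


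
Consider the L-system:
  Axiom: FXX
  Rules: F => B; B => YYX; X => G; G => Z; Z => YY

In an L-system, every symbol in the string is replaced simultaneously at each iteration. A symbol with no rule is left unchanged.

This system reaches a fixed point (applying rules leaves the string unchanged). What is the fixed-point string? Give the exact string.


Step 0: FXX
Step 1: BGG
Step 2: YYXZZ
Step 3: YYGYYYY
Step 4: YYZYYYY
Step 5: YYYYYYYY
Step 6: YYYYYYYY  (unchanged — fixed point at step 5)

Answer: YYYYYYYY


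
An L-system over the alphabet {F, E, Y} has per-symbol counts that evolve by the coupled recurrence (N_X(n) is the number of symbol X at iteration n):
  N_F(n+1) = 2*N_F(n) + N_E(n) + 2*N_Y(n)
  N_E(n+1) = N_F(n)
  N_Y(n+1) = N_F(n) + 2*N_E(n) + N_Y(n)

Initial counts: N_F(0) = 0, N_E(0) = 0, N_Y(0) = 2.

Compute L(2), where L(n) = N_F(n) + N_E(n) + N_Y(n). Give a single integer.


Step 0: N_F=0, N_E=0, N_Y=2, L=2
Step 1: N_F=4, N_E=0, N_Y=2, L=6
Step 2: N_F=12, N_E=4, N_Y=6, L=22

Answer: 22


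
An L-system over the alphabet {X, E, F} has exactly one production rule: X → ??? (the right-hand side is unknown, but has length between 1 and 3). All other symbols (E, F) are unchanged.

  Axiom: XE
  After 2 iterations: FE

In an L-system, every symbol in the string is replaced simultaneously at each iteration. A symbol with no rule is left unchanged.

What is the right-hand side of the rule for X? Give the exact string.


Answer: F

Derivation:
Trying X → F:
  Step 0: XE
  Step 1: FE
  Step 2: FE
Matches the given result.


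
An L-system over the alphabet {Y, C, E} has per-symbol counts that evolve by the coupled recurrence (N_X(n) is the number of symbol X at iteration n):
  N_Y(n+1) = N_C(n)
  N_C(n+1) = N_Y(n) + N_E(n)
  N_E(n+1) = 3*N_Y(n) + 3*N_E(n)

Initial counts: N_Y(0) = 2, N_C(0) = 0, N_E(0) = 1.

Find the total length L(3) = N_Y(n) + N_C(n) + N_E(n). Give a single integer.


Answer: 129

Derivation:
Step 0: N_Y=2, N_C=0, N_E=1, L=3
Step 1: N_Y=0, N_C=3, N_E=9, L=12
Step 2: N_Y=3, N_C=9, N_E=27, L=39
Step 3: N_Y=9, N_C=30, N_E=90, L=129


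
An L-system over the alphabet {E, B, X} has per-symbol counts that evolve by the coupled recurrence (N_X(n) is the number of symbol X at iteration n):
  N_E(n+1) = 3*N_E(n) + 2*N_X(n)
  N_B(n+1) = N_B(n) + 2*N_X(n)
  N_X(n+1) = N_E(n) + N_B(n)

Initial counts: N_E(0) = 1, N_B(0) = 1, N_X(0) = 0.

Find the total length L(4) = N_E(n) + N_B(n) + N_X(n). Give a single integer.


Step 0: N_E=1, N_B=1, N_X=0, L=2
Step 1: N_E=3, N_B=1, N_X=2, L=6
Step 2: N_E=13, N_B=5, N_X=4, L=22
Step 3: N_E=47, N_B=13, N_X=18, L=78
Step 4: N_E=177, N_B=49, N_X=60, L=286

Answer: 286
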